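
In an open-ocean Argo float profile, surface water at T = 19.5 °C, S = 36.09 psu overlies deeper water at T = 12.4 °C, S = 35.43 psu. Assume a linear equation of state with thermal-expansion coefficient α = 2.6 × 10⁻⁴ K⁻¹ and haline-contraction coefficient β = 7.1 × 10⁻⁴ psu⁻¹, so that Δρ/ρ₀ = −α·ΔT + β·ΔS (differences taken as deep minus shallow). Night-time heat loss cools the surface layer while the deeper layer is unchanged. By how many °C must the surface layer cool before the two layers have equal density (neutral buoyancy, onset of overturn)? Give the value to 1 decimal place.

Neutral buoyancy requires Δρ = 0, i.e. −α(T_deep − T_surf′) + β(S_deep − S_surf) = 0.
T_surf′ = T_deep − (β/α)·ΔS = 12.4 − (7.1 × 10⁻⁴/2.6 × 10⁻⁴)·(-0.66) = 14.202 °C.
Cooling required: 19.5 − (14.202) = 5.298 °C.

5.3 °C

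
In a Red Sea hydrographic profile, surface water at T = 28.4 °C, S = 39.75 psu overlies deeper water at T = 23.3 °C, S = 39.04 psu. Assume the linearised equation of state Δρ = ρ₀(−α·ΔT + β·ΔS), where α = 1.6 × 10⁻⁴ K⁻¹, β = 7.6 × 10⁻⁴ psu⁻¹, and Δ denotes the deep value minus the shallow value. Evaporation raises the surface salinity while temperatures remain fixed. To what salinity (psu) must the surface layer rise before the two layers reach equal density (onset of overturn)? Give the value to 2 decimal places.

40.11 psu

Neutral buoyancy requires −α(T_deep − T_surf) + β(S_deep − S_surf′) = 0.
S_surf′ = S_deep − (α/β)·ΔT = 39.04 − (1.6 × 10⁻⁴/7.6 × 10⁻⁴)·(-5.1) = 40.1137 psu.
Increase required: 40.1137 − 39.75 = 0.3637 psu.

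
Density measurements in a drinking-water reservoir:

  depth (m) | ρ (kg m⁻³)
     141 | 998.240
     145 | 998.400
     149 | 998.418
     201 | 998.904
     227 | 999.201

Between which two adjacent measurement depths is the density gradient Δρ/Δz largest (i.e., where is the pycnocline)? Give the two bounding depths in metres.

Compute the density gradient over each adjacent pair:
  141–145 m: Δρ/Δz = 0.160/4 = 0.040 kg m⁻⁴
  145–149 m: Δρ/Δz = 0.018/4 = 4.5 × 10⁻³ kg m⁻⁴
  149–201 m: Δρ/Δz = 0.486/52 = 9.3 × 10⁻³ kg m⁻⁴
  201–227 m: Δρ/Δz = 0.297/26 = 0.011 kg m⁻⁴
The largest gradient is in the 141–145 m interval — the pycnocline.

141–145 m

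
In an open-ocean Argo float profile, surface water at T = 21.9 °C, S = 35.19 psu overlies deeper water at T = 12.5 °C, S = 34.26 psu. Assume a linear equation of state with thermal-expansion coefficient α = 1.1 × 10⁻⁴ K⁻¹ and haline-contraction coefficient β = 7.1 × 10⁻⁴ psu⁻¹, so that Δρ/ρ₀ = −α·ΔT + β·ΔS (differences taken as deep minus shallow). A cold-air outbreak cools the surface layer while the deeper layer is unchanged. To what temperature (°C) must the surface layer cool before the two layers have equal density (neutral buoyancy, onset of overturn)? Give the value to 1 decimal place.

Neutral buoyancy requires Δρ = 0, i.e. −α(T_deep − T_surf′) + β(S_deep − S_surf) = 0.
T_surf′ = T_deep − (β/α)·ΔS = 12.5 − (7.1 × 10⁻⁴/1.1 × 10⁻⁴)·(-0.93) = 18.503 °C.
Cooling required: 21.9 − (18.503) = 3.397 °C.

18.5 °C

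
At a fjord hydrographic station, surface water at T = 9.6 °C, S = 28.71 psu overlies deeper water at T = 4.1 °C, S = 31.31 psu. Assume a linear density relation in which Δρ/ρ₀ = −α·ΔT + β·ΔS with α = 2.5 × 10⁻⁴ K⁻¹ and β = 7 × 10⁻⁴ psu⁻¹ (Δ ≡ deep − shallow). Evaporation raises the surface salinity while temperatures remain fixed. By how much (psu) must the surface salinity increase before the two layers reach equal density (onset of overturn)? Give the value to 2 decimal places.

Neutral buoyancy requires −α(T_deep − T_surf) + β(S_deep − S_surf′) = 0.
S_surf′ = S_deep − (α/β)·ΔT = 31.31 − (2.5 × 10⁻⁴/7 × 10⁻⁴)·(-5.5) = 33.2743 psu.
Increase required: 33.2743 − 28.71 = 4.5643 psu.

4.56 psu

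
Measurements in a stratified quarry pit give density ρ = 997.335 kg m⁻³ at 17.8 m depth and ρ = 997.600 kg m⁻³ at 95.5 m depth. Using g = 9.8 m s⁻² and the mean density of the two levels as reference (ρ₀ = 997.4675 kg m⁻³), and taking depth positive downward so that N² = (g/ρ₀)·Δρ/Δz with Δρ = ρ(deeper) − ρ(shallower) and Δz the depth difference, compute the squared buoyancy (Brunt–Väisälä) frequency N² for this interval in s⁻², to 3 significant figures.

Δρ = 997.600 − 997.335 = 0.265 kg m⁻³ over Δz = 95.5 − 17.8 = 77.7 m.
N² = (9.8/997.4675) × (0.265/77.7) = 3.3508 × 10⁻⁵ s⁻² ≈ 3.35 × 10⁻⁵ s⁻².

3.35 × 10⁻⁵ s⁻²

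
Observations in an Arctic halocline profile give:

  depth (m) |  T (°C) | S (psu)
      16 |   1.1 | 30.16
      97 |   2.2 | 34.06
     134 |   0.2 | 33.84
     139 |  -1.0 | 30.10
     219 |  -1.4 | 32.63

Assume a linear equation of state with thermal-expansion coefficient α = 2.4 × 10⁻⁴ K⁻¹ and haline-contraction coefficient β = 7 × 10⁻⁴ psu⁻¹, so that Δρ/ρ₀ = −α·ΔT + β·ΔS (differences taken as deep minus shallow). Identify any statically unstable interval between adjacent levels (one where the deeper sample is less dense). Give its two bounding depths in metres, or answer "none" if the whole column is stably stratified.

134–139 m

Evaluate Δρ/ρ₀ = −αΔT + βΔS across each adjacent pair:
  16–97 m: −αΔT+βΔS = −(2.4 × 10⁻⁴)(+1.1)+(7 × 10⁻⁴)(+3.90) = 2.5 × 10⁻³ → stable
  97–134 m: −αΔT+βΔS = −(2.4 × 10⁻⁴)(-2.0)+(7 × 10⁻⁴)(-0.22) = 3.3 × 10⁻⁴ → stable
  134–139 m: −αΔT+βΔS = −(2.4 × 10⁻⁴)(-1.2)+(7 × 10⁻⁴)(-3.74) = -2.3 × 10⁻³ → UNSTABLE
  139–219 m: −αΔT+βΔS = −(2.4 × 10⁻⁴)(-0.4)+(7 × 10⁻⁴)(+2.53) = 1.9 × 10⁻³ → stable
The 134–139 m interval has Δρ < 0: lighter water underlies denser water.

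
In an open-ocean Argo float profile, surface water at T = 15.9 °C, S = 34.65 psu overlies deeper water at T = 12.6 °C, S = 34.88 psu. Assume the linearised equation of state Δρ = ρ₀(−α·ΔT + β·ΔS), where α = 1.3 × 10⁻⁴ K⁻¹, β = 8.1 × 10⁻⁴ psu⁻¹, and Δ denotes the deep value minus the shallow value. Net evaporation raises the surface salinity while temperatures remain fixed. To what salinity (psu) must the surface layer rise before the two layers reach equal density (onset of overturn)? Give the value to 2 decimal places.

Neutral buoyancy requires −α(T_deep − T_surf) + β(S_deep − S_surf′) = 0.
S_surf′ = S_deep − (α/β)·ΔT = 34.88 − (1.3 × 10⁻⁴/8.1 × 10⁻⁴)·(-3.3) = 35.4096 psu.
Increase required: 35.4096 − 34.65 = 0.7596 psu.

35.41 psu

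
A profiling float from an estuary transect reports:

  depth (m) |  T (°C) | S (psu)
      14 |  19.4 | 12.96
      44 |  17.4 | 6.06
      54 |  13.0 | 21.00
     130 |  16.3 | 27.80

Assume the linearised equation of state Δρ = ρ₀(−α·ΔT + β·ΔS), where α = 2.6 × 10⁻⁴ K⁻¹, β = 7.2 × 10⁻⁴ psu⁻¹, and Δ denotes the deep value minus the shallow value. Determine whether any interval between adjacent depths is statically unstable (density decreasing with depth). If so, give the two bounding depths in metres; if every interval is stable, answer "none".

14–44 m

Evaluate Δρ/ρ₀ = −αΔT + βΔS across each adjacent pair:
  14–44 m: −αΔT+βΔS = −(2.6 × 10⁻⁴)(-2.0)+(7.2 × 10⁻⁴)(-6.90) = -4.4 × 10⁻³ → UNSTABLE
  44–54 m: −αΔT+βΔS = −(2.6 × 10⁻⁴)(-4.4)+(7.2 × 10⁻⁴)(+14.94) = 0.012 → stable
  54–130 m: −αΔT+βΔS = −(2.6 × 10⁻⁴)(+3.3)+(7.2 × 10⁻⁴)(+6.80) = 4.0 × 10⁻³ → stable
The 14–44 m interval has Δρ < 0: lighter water underlies denser water.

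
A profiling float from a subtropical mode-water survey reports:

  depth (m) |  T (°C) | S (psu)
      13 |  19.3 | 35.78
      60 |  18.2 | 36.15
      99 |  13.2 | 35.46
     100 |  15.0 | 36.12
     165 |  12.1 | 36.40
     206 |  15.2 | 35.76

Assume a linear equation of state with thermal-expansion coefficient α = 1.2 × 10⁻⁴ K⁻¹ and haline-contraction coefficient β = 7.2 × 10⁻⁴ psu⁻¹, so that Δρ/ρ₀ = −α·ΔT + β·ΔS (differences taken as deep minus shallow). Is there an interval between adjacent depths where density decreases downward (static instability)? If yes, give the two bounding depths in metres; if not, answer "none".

Evaluate Δρ/ρ₀ = −αΔT + βΔS across each adjacent pair:
  13–60 m: −αΔT+βΔS = −(1.2 × 10⁻⁴)(-1.1)+(7.2 × 10⁻⁴)(+0.37) = 4.0 × 10⁻⁴ → stable
  60–99 m: −αΔT+βΔS = −(1.2 × 10⁻⁴)(-5.0)+(7.2 × 10⁻⁴)(-0.69) = 1.0 × 10⁻⁴ → stable
  99–100 m: −αΔT+βΔS = −(1.2 × 10⁻⁴)(+1.8)+(7.2 × 10⁻⁴)(+0.66) = 2.6 × 10⁻⁴ → stable
  100–165 m: −αΔT+βΔS = −(1.2 × 10⁻⁴)(-2.9)+(7.2 × 10⁻⁴)(+0.28) = 5.5 × 10⁻⁴ → stable
  165–206 m: −αΔT+βΔS = −(1.2 × 10⁻⁴)(+3.1)+(7.2 × 10⁻⁴)(-0.64) = -8.3 × 10⁻⁴ → UNSTABLE
The 165–206 m interval has Δρ < 0: lighter water underlies denser water.

165–206 m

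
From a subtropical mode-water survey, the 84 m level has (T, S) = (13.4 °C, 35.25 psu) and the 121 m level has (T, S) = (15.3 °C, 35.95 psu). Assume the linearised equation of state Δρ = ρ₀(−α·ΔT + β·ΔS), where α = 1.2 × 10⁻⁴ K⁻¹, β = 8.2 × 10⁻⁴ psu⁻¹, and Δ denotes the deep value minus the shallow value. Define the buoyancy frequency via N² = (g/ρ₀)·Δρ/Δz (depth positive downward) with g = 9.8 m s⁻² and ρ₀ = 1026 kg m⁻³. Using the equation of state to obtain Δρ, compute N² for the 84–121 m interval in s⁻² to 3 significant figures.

ΔT = +1.9 K, ΔS = +0.70 psu (deep − shallow).
Δρ/ρ₀ = −αΔT + βΔS = -2.28 × 10⁻⁴ + 5.74 × 10⁻⁴ = 3.46 × 10⁻⁴, so Δρ ≈ 0.3550 kg m⁻³.
N² = (g/ρ₀)·Δρ/Δz = g·(Δρ/ρ₀)/Δz = 9.8 × 3.46 × 10⁻⁴ / 37 = 9.1643 × 10⁻⁵ s⁻² ≈ 9.16 × 10⁻⁵ s⁻².

9.16 × 10⁻⁵ s⁻²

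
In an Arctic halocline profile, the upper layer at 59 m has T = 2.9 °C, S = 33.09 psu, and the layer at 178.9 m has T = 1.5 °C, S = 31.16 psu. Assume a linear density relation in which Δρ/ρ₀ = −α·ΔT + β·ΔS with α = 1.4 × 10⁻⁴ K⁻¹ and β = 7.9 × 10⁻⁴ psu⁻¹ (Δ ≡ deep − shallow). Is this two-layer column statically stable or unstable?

unstable

ΔT = 1.5 − 2.9 = -1.4 K and ΔS = 31.16 − 33.09 = -1.93 psu (deep − shallow).
−αΔT = 1.96 × 10⁻⁴; βΔS = -1.5247 × 10⁻³; sum Δρ/ρ₀ = -1.3287 × 10⁻³.
Δρ/ρ₀ < 0, so Δρ < 0: deeper water is lighter → statically unstable; the column would overturn.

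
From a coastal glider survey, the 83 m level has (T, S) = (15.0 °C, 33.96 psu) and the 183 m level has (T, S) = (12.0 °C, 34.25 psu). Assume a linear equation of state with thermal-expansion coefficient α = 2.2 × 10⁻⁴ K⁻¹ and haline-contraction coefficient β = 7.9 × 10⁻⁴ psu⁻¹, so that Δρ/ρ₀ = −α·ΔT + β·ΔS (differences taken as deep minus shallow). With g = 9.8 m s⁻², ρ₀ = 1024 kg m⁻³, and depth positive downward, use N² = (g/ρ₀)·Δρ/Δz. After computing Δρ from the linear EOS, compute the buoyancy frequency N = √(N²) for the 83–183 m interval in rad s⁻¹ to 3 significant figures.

ΔT = -3.0 K, ΔS = +0.29 psu (deep − shallow).
Δρ/ρ₀ = −αΔT + βΔS = 6.60 × 10⁻⁴ + 2.291 × 10⁻⁴ = 8.891 × 10⁻⁴, so Δρ ≈ 0.9104 kg m⁻³.
N² = (g/ρ₀)·Δρ/Δz = g·(Δρ/ρ₀)/Δz = 9.8 × 8.891 × 10⁻⁴ / 100 = 8.7132 × 10⁻⁵ s⁻².
N = √(8.7132 × 10⁻⁵) = 9.3345 × 10⁻³ rad s⁻¹ ≈ 9.33 × 10⁻³ rad s⁻¹.

9.33 × 10⁻³ rad s⁻¹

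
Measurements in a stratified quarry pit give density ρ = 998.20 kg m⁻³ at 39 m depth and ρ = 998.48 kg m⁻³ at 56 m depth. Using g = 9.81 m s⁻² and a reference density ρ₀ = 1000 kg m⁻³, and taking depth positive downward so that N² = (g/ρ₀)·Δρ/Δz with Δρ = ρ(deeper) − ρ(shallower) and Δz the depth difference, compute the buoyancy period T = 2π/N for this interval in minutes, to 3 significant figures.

8.24 min

Δρ = 998.48 − 998.20 = 0.28 kg m⁻³ over Δz = 56 − 39 = 17 m.
N² = (9.81/1000) × (0.28/17) = 1.6158 × 10⁻⁴ s⁻².
N = √(1.6158 × 10⁻⁴) = 0.012711 rad s⁻¹, so T = 2π/N = 494.31 s = 8.2385 min ≈ 8.24 min.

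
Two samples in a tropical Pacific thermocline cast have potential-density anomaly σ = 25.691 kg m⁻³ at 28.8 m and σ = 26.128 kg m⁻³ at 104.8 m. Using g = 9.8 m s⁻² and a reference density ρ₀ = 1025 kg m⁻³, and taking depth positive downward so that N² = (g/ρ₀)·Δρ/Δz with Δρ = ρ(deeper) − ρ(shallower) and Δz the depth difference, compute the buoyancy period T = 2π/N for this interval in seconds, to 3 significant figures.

Δρ = 1026.128 − 1025.691 = 0.437 kg m⁻³ over Δz = 104.8 − 28.8 = 76 m.
N² = (9.8/1025) × (0.437/76) = 5.4976 × 10⁻⁵ s⁻².
N = √(5.4976 × 10⁻⁵) = 7.4146 × 10⁻³ rad s⁻¹, so T = 2π/N = 847.41 s ≈ 847 s.

847 s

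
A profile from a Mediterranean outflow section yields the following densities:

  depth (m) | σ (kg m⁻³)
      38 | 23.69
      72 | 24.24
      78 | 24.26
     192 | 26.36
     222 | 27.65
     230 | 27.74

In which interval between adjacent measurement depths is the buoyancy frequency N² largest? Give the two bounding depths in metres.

Compute the density gradient over each adjacent pair:
  38–72 m: Δρ/Δz = 0.55/34 = 0.016 kg m⁻⁴
  72–78 m: Δρ/Δz = 0.02/6 = 3.3 × 10⁻³ kg m⁻⁴
  78–192 m: Δρ/Δz = 2.10/114 = 0.018 kg m⁻⁴
  192–222 m: Δρ/Δz = 1.29/30 = 0.043 kg m⁻⁴
  222–230 m: Δρ/Δz = 0.09/8 = 0.011 kg m⁻⁴
The largest gradient is in the 192–222 m interval — the pycnocline.

192–222 m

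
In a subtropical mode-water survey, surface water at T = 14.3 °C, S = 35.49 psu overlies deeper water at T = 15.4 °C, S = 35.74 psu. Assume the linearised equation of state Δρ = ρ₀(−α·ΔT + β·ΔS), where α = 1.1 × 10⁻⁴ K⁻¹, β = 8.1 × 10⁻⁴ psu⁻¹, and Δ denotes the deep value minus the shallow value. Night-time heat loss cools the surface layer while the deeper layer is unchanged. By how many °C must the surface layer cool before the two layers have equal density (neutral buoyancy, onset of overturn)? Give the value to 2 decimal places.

0.74 °C

Neutral buoyancy requires Δρ = 0, i.e. −α(T_deep − T_surf′) + β(S_deep − S_surf) = 0.
T_surf′ = T_deep − (β/α)·ΔS = 15.4 − (8.1 × 10⁻⁴/1.1 × 10⁻⁴)·(+0.25) = 13.5591 °C.
Cooling required: 14.3 − (13.5591) = 0.7409 °C.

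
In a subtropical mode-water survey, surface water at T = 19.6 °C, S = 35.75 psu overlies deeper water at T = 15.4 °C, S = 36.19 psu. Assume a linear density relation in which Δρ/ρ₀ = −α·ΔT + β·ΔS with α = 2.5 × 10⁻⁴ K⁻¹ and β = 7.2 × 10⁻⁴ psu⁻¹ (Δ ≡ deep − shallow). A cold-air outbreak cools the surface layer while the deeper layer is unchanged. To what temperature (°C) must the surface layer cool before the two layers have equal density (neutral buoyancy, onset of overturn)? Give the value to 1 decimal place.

14.1 °C

Neutral buoyancy requires Δρ = 0, i.e. −α(T_deep − T_surf′) + β(S_deep − S_surf) = 0.
T_surf′ = T_deep − (β/α)·ΔS = 15.4 − (7.2 × 10⁻⁴/2.5 × 10⁻⁴)·(+0.44) = 14.133 °C.
Cooling required: 19.6 − (14.133) = 5.467 °C.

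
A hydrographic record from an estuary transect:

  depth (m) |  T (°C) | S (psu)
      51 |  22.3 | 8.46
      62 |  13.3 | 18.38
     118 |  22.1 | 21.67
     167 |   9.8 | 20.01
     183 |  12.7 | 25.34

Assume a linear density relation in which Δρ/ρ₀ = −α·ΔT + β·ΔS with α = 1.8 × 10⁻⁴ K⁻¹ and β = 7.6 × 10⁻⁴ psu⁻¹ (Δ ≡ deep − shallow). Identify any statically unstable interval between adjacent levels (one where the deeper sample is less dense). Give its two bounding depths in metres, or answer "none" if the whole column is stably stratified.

Evaluate Δρ/ρ₀ = −αΔT + βΔS across each adjacent pair:
  51–62 m: −αΔT+βΔS = −(1.8 × 10⁻⁴)(-9.0)+(7.6 × 10⁻⁴)(+9.92) = 9.2 × 10⁻³ → stable
  62–118 m: −αΔT+βΔS = −(1.8 × 10⁻⁴)(+8.8)+(7.6 × 10⁻⁴)(+3.29) = 9.2 × 10⁻⁴ → stable
  118–167 m: −αΔT+βΔS = −(1.8 × 10⁻⁴)(-12.3)+(7.6 × 10⁻⁴)(-1.66) = 9.5 × 10⁻⁴ → stable
  167–183 m: −αΔT+βΔS = −(1.8 × 10⁻⁴)(+2.9)+(7.6 × 10⁻⁴)(+5.33) = 3.5 × 10⁻³ → stable
Every interval has Δρ > 0: the column is stably stratified throughout.

none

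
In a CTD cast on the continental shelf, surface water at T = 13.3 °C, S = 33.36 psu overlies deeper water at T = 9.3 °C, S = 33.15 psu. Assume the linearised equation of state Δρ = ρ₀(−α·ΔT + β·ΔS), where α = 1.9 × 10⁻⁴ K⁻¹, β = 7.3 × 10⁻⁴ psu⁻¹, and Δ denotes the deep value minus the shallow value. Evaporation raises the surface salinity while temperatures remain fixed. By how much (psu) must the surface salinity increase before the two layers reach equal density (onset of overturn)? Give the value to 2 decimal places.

Neutral buoyancy requires −α(T_deep − T_surf) + β(S_deep − S_surf′) = 0.
S_surf′ = S_deep − (α/β)·ΔT = 33.15 − (1.9 × 10⁻⁴/7.3 × 10⁻⁴)·(-4.0) = 34.1911 psu.
Increase required: 34.1911 − 33.36 = 0.8311 psu.

0.83 psu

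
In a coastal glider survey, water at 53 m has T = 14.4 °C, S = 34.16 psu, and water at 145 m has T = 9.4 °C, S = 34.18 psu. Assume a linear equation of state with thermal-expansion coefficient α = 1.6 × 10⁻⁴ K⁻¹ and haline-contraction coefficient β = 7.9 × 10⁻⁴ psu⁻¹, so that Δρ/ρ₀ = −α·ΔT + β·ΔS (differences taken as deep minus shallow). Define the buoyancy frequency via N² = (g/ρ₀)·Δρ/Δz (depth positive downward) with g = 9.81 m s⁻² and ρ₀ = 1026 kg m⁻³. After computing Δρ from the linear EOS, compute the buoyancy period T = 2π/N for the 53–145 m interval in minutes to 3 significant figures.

11.2 min

ΔT = -5.0 K, ΔS = +0.02 psu (deep − shallow).
Δρ/ρ₀ = −αΔT + βΔS = 8.00 × 10⁻⁴ + 1.58 × 10⁻⁵ = 8.158 × 10⁻⁴, so Δρ ≈ 0.8370 kg m⁻³.
N² = (g/ρ₀)·Δρ/Δz = g·(Δρ/ρ₀)/Δz = 9.81 × 8.158 × 10⁻⁴ / 92 = 8.6989 × 10⁻⁵ s⁻².
N = √(8.6989 × 10⁻⁵) = 9.3268 × 10⁻³ rad s⁻¹ → T = 2π/N = 673.67 s = 11.228 min ≈ 11.2 min.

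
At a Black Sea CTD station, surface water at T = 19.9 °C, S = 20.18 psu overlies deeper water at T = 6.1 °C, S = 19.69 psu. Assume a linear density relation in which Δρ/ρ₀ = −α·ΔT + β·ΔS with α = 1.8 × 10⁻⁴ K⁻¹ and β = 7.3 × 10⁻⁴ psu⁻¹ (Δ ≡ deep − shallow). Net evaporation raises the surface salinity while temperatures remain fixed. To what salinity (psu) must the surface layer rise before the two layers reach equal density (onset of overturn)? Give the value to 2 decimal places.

23.09 psu

Neutral buoyancy requires −α(T_deep − T_surf) + β(S_deep − S_surf′) = 0.
S_surf′ = S_deep − (α/β)·ΔT = 19.69 − (1.8 × 10⁻⁴/7.3 × 10⁻⁴)·(-13.8) = 23.0927 psu.
Increase required: 23.0927 − 20.18 = 2.9127 psu.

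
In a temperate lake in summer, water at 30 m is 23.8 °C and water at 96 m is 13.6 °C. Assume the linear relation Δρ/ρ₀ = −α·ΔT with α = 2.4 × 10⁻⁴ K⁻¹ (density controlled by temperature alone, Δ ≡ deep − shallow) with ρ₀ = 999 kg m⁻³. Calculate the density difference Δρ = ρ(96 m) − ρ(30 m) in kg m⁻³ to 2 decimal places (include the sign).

ΔT = -10.2 K, Δρ/ρ₀ = −αΔT = 2.448 × 10⁻³.
Δρ = 999 × (2.448 × 10⁻³) = +2.45 kg m⁻³.
Positive Δρ: denser below, stable.

+2.45 kg m⁻³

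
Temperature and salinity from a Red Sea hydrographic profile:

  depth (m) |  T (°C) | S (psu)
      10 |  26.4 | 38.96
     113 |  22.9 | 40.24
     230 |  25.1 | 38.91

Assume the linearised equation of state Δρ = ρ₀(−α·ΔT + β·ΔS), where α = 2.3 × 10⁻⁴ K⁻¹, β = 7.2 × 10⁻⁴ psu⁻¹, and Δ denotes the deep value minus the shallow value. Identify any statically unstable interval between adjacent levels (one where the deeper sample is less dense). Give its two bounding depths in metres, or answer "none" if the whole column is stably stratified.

Evaluate Δρ/ρ₀ = −αΔT + βΔS across each adjacent pair:
  10–113 m: −αΔT+βΔS = −(2.3 × 10⁻⁴)(-3.5)+(7.2 × 10⁻⁴)(+1.28) = 1.7 × 10⁻³ → stable
  113–230 m: −αΔT+βΔS = −(2.3 × 10⁻⁴)(+2.2)+(7.2 × 10⁻⁴)(-1.33) = -1.5 × 10⁻³ → UNSTABLE
The 113–230 m interval has Δρ < 0: lighter water underlies denser water.

113–230 m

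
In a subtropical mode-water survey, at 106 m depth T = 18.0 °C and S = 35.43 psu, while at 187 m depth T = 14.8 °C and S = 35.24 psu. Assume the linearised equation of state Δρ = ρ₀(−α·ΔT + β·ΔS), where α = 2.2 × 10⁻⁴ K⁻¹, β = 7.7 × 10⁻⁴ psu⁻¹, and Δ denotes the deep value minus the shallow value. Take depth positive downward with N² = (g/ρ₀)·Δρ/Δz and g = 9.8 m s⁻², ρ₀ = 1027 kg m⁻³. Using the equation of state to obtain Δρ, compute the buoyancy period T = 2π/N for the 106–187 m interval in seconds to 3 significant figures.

ΔT = -3.2 K, ΔS = -0.19 psu (deep − shallow).
Δρ/ρ₀ = −αΔT + βΔS = 7.04 × 10⁻⁴ − 1.463 × 10⁻⁴ = 5.577 × 10⁻⁴, so Δρ ≈ 0.5728 kg m⁻³.
N² = (g/ρ₀)·Δρ/Δz = g·(Δρ/ρ₀)/Δz = 9.8 × 5.577 × 10⁻⁴ / 81 = 6.7475 × 10⁻⁵ s⁻².
N = √(6.7475 × 10⁻⁵) = 8.2143 × 10⁻³ rad s⁻¹ → T = 2π/N = 764.91 s ≈ 765 s.

765 s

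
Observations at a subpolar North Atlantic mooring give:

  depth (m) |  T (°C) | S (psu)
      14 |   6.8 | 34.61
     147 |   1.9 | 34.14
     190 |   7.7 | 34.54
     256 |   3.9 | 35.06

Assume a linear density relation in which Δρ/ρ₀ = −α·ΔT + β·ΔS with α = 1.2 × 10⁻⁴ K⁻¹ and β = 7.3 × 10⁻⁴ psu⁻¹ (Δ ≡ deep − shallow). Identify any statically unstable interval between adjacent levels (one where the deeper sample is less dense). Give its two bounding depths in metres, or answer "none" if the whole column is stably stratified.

Evaluate Δρ/ρ₀ = −αΔT + βΔS across each adjacent pair:
  14–147 m: −αΔT+βΔS = −(1.2 × 10⁻⁴)(-4.9)+(7.3 × 10⁻⁴)(-0.47) = 2.4 × 10⁻⁴ → stable
  147–190 m: −αΔT+βΔS = −(1.2 × 10⁻⁴)(+5.8)+(7.3 × 10⁻⁴)(+0.40) = -4.0 × 10⁻⁴ → UNSTABLE
  190–256 m: −αΔT+βΔS = −(1.2 × 10⁻⁴)(-3.8)+(7.3 × 10⁻⁴)(+0.52) = 8.4 × 10⁻⁴ → stable
The 147–190 m interval has Δρ < 0: lighter water underlies denser water.

147–190 m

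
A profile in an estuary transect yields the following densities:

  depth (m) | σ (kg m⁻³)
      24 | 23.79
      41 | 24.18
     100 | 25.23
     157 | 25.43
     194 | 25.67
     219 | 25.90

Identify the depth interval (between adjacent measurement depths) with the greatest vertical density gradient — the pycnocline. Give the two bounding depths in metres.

Compute the density gradient over each adjacent pair:
  24–41 m: Δρ/Δz = 0.39/17 = 0.023 kg m⁻⁴
  41–100 m: Δρ/Δz = 1.05/59 = 0.018 kg m⁻⁴
  100–157 m: Δρ/Δz = 0.20/57 = 3.5 × 10⁻³ kg m⁻⁴
  157–194 m: Δρ/Δz = 0.24/37 = 6.5 × 10⁻³ kg m⁻⁴
  194–219 m: Δρ/Δz = 0.23/25 = 9.2 × 10⁻³ kg m⁻⁴
The largest gradient is in the 24–41 m interval — the pycnocline.

24–41 m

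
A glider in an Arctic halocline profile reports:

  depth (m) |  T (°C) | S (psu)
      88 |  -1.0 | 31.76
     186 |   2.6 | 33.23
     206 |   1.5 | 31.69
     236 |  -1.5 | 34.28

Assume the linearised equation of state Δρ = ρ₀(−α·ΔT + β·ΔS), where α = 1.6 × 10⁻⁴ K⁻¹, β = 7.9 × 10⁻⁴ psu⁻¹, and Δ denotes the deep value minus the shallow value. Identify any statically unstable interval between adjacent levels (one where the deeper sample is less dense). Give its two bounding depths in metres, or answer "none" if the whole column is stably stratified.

186–206 m

Evaluate Δρ/ρ₀ = −αΔT + βΔS across each adjacent pair:
  88–186 m: −αΔT+βΔS = −(1.6 × 10⁻⁴)(+3.6)+(7.9 × 10⁻⁴)(+1.47) = 5.9 × 10⁻⁴ → stable
  186–206 m: −αΔT+βΔS = −(1.6 × 10⁻⁴)(-1.1)+(7.9 × 10⁻⁴)(-1.54) = -1.0 × 10⁻³ → UNSTABLE
  206–236 m: −αΔT+βΔS = −(1.6 × 10⁻⁴)(-3.0)+(7.9 × 10⁻⁴)(+2.59) = 2.5 × 10⁻³ → stable
The 186–206 m interval has Δρ < 0: lighter water underlies denser water.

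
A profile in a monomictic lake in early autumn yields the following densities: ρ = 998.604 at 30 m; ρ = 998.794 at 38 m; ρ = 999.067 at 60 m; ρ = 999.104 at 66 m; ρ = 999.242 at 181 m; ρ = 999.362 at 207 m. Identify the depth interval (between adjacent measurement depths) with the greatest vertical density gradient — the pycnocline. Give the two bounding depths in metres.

30–38 m

Compute the density gradient over each adjacent pair:
  30–38 m: Δρ/Δz = 0.190/8 = 0.024 kg m⁻⁴
  38–60 m: Δρ/Δz = 0.273/22 = 0.012 kg m⁻⁴
  60–66 m: Δρ/Δz = 0.037/6 = 6.2 × 10⁻³ kg m⁻⁴
  66–181 m: Δρ/Δz = 0.138/115 = 1.2 × 10⁻³ kg m⁻⁴
  181–207 m: Δρ/Δz = 0.120/26 = 4.6 × 10⁻³ kg m⁻⁴
The largest gradient is in the 30–38 m interval — the pycnocline.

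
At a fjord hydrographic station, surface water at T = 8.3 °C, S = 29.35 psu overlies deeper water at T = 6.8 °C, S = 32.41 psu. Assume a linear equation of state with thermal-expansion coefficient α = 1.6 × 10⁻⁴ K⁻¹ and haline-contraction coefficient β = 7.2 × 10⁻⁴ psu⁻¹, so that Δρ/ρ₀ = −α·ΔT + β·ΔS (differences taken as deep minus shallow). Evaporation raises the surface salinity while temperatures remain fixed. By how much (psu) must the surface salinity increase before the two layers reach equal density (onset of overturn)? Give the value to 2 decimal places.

Neutral buoyancy requires −α(T_deep − T_surf) + β(S_deep − S_surf′) = 0.
S_surf′ = S_deep − (α/β)·ΔT = 32.41 − (1.6 × 10⁻⁴/7.2 × 10⁻⁴)·(-1.5) = 32.7433 psu.
Increase required: 32.7433 − 29.35 = 3.3933 psu.

3.39 psu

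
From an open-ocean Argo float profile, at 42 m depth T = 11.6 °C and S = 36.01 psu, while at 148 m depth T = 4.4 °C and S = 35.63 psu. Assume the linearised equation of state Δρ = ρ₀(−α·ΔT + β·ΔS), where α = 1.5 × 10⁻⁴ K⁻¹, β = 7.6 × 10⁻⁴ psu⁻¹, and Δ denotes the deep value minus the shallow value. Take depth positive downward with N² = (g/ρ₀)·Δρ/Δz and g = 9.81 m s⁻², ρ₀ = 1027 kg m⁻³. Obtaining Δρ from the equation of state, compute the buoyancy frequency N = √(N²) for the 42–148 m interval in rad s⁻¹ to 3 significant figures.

8.56 × 10⁻³ rad s⁻¹

ΔT = -7.2 K, ΔS = -0.38 psu (deep − shallow).
Δρ/ρ₀ = −αΔT + βΔS = 1.08 × 10⁻³ − 2.888 × 10⁻⁴ = 7.912 × 10⁻⁴, so Δρ ≈ 0.8126 kg m⁻³.
N² = (g/ρ₀)·Δρ/Δz = g·(Δρ/ρ₀)/Δz = 9.81 × 7.912 × 10⁻⁴ / 106 = 7.3223 × 10⁻⁵ s⁻².
N = √(7.3223 × 10⁻⁵) = 8.5570 × 10⁻³ rad s⁻¹ ≈ 8.56 × 10⁻³ rad s⁻¹.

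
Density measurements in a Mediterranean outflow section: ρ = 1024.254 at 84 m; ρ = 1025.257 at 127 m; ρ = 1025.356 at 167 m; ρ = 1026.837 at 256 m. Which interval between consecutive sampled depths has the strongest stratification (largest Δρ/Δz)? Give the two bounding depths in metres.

Compute the density gradient over each adjacent pair:
  84–127 m: Δρ/Δz = 1.003/43 = 0.023 kg m⁻⁴
  127–167 m: Δρ/Δz = 0.099/40 = 2.5 × 10⁻³ kg m⁻⁴
  167–256 m: Δρ/Δz = 1.481/89 = 0.017 kg m⁻⁴
The largest gradient is in the 84–127 m interval — the pycnocline.

84–127 m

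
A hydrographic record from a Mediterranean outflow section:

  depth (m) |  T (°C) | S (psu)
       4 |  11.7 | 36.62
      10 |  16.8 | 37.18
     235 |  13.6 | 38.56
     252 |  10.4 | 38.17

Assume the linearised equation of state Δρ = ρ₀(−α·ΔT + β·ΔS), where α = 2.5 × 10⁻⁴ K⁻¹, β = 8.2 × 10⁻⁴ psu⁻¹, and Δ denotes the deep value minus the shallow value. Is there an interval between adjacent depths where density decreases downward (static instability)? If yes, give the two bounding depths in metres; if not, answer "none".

Evaluate Δρ/ρ₀ = −αΔT + βΔS across each adjacent pair:
  4–10 m: −αΔT+βΔS = −(2.5 × 10⁻⁴)(+5.1)+(8.2 × 10⁻⁴)(+0.56) = -8.2 × 10⁻⁴ → UNSTABLE
  10–235 m: −αΔT+βΔS = −(2.5 × 10⁻⁴)(-3.2)+(8.2 × 10⁻⁴)(+1.38) = 1.9 × 10⁻³ → stable
  235–252 m: −αΔT+βΔS = −(2.5 × 10⁻⁴)(-3.2)+(8.2 × 10⁻⁴)(-0.39) = 4.8 × 10⁻⁴ → stable
The 4–10 m interval has Δρ < 0: lighter water underlies denser water.

4–10 m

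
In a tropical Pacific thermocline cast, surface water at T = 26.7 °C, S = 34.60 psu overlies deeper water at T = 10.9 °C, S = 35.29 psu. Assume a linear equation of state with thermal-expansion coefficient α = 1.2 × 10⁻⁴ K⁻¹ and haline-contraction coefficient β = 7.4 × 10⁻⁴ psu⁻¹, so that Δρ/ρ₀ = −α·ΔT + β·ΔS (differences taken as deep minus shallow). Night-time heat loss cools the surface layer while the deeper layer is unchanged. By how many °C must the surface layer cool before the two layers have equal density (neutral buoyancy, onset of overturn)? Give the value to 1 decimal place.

Neutral buoyancy requires Δρ = 0, i.e. −α(T_deep − T_surf′) + β(S_deep − S_surf) = 0.
T_surf′ = T_deep − (β/α)·ΔS = 10.9 − (7.4 × 10⁻⁴/1.2 × 10⁻⁴)·(+0.69) = 6.645 °C.
Cooling required: 26.7 − (6.645) = 20.055 °C.

20.1 °C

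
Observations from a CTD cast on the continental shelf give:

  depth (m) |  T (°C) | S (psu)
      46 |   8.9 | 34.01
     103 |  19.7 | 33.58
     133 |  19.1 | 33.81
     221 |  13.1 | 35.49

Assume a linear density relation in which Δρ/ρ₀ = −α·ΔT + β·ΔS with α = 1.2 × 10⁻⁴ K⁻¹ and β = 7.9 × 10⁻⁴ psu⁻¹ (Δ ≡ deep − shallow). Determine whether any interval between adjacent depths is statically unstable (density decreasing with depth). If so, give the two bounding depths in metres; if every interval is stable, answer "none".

Evaluate Δρ/ρ₀ = −αΔT + βΔS across each adjacent pair:
  46–103 m: −αΔT+βΔS = −(1.2 × 10⁻⁴)(+10.8)+(7.9 × 10⁻⁴)(-0.43) = -1.6 × 10⁻³ → UNSTABLE
  103–133 m: −αΔT+βΔS = −(1.2 × 10⁻⁴)(-0.6)+(7.9 × 10⁻⁴)(+0.23) = 2.5 × 10⁻⁴ → stable
  133–221 m: −αΔT+βΔS = −(1.2 × 10⁻⁴)(-6.0)+(7.9 × 10⁻⁴)(+1.68) = 2.0 × 10⁻³ → stable
The 46–103 m interval has Δρ < 0: lighter water underlies denser water.

46–103 m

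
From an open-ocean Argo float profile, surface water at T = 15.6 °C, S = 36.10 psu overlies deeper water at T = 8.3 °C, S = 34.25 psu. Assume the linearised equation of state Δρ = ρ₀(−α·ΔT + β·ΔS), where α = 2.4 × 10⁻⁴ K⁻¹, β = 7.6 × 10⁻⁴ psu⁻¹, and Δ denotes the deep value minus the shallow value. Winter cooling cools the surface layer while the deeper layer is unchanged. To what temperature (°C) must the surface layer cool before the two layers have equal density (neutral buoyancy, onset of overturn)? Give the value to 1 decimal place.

Neutral buoyancy requires Δρ = 0, i.e. −α(T_deep − T_surf′) + β(S_deep − S_surf) = 0.
T_surf′ = T_deep − (β/α)·ΔS = 8.3 − (7.6 × 10⁻⁴/2.4 × 10⁻⁴)·(-1.85) = 14.158 °C.
Cooling required: 15.6 − (14.158) = 1.442 °C.

14.2 °C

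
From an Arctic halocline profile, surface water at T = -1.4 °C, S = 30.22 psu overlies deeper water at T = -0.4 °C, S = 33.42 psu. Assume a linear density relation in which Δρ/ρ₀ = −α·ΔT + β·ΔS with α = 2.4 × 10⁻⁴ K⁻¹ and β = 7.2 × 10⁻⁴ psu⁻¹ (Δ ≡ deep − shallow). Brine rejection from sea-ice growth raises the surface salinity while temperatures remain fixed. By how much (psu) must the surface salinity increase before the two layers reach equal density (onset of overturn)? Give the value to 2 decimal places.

Neutral buoyancy requires −α(T_deep − T_surf) + β(S_deep − S_surf′) = 0.
S_surf′ = S_deep − (α/β)·ΔT = 33.42 − (2.4 × 10⁻⁴/7.2 × 10⁻⁴)·(+1.0) = 33.0867 psu.
Increase required: 33.0867 − 30.22 = 2.8667 psu.

2.87 psu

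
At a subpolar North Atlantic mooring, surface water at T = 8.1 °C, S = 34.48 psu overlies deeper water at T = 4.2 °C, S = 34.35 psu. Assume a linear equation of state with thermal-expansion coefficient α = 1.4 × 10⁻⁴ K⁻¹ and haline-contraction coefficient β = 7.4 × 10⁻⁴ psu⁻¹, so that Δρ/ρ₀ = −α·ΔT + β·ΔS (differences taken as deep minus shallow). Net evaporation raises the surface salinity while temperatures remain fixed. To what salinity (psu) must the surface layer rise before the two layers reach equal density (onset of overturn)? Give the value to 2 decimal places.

35.09 psu

Neutral buoyancy requires −α(T_deep − T_surf) + β(S_deep − S_surf′) = 0.
S_surf′ = S_deep − (α/β)·ΔT = 34.35 − (1.4 × 10⁻⁴/7.4 × 10⁻⁴)·(-3.9) = 35.0878 psu.
Increase required: 35.0878 − 34.48 = 0.6078 psu.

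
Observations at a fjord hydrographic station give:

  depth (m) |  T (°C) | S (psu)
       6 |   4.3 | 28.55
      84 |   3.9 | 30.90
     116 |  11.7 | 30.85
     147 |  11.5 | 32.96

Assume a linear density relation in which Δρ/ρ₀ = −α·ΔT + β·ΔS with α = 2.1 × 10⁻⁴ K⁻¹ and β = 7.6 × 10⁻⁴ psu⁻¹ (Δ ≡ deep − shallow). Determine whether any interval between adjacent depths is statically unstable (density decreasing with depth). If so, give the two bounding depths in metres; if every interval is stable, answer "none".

Evaluate Δρ/ρ₀ = −αΔT + βΔS across each adjacent pair:
  6–84 m: −αΔT+βΔS = −(2.1 × 10⁻⁴)(-0.4)+(7.6 × 10⁻⁴)(+2.35) = 1.9 × 10⁻³ → stable
  84–116 m: −αΔT+βΔS = −(2.1 × 10⁻⁴)(+7.8)+(7.6 × 10⁻⁴)(-0.05) = -1.7 × 10⁻³ → UNSTABLE
  116–147 m: −αΔT+βΔS = −(2.1 × 10⁻⁴)(-0.2)+(7.6 × 10⁻⁴)(+2.11) = 1.6 × 10⁻³ → stable
The 84–116 m interval has Δρ < 0: lighter water underlies denser water.

84–116 m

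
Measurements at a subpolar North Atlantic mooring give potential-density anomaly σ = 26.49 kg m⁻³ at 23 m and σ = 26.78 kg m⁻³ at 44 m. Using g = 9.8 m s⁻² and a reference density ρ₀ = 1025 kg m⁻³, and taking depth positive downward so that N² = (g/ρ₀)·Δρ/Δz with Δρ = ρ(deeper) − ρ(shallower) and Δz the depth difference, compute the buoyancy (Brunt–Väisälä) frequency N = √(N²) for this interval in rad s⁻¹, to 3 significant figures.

0.0115 rad s⁻¹

Δρ = 1026.78 − 1026.49 = 0.29 kg m⁻³ over Δz = 44 − 23 = 21 m.
N² = (9.8/1025) × (0.29/21) = 1.3203 × 10⁻⁴ s⁻².
N = √(1.3203 × 10⁻⁴) = 0.011490 rad s⁻¹ ≈ 0.0115 rad s⁻¹.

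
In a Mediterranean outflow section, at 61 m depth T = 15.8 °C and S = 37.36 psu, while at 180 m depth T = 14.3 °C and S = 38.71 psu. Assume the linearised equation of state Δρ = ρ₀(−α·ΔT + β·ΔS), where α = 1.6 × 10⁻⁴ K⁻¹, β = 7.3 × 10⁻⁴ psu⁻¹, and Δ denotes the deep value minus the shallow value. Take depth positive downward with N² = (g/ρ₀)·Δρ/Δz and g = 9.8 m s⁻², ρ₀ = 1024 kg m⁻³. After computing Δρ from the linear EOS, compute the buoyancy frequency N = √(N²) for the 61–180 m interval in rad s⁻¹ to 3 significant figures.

ΔT = -1.5 K, ΔS = +1.35 psu (deep − shallow).
Δρ/ρ₀ = −αΔT + βΔS = 2.40 × 10⁻⁴ + 9.855 × 10⁻⁴ = 1.2255 × 10⁻³, so Δρ ≈ 1.255 kg m⁻³.
N² = (g/ρ₀)·Δρ/Δz = g·(Δρ/ρ₀)/Δz = 9.8 × 1.2255 × 10⁻³ / 119 = 1.0092 × 10⁻⁴ s⁻².
N = √(1.0092 × 10⁻⁴) = 0.010046 rad s⁻¹ ≈ 0.0100 rad s⁻¹.

0.0100 rad s⁻¹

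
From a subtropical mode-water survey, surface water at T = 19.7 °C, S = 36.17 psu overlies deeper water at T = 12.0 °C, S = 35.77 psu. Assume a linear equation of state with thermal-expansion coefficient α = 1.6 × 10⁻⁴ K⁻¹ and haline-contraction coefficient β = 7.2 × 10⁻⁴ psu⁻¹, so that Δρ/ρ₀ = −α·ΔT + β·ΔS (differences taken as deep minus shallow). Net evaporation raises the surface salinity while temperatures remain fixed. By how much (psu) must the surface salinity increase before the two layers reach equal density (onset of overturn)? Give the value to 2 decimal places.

1.31 psu

Neutral buoyancy requires −α(T_deep − T_surf) + β(S_deep − S_surf′) = 0.
S_surf′ = S_deep − (α/β)·ΔT = 35.77 − (1.6 × 10⁻⁴/7.2 × 10⁻⁴)·(-7.7) = 37.4811 psu.
Increase required: 37.4811 − 36.17 = 1.3111 psu.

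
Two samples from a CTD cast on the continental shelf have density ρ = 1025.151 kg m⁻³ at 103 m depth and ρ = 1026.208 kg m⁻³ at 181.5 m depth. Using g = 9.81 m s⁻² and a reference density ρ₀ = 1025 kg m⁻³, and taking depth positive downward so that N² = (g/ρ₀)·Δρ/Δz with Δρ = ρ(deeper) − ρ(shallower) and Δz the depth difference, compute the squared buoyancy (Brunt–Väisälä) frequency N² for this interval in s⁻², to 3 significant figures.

Δρ = 1026.208 − 1025.151 = 1.057 kg m⁻³ over Δz = 181.5 − 103 = 78.5 m.
N² = (9.81/1025) × (1.057/78.5) = 1.2887 × 10⁻⁴ s⁻² ≈ 1.29 × 10⁻⁴ s⁻².

1.29 × 10⁻⁴ s⁻²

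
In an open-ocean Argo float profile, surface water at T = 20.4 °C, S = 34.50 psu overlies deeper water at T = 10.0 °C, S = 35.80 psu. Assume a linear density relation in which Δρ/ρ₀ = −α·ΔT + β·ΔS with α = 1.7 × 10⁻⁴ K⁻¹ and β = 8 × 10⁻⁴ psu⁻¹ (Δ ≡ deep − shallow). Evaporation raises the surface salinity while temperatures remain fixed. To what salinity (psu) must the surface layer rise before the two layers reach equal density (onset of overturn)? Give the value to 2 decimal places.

Neutral buoyancy requires −α(T_deep − T_surf) + β(S_deep − S_surf′) = 0.
S_surf′ = S_deep − (α/β)·ΔT = 35.80 − (1.7 × 10⁻⁴/8 × 10⁻⁴)·(-10.4) = 38.0100 psu.
Increase required: 38.0100 − 34.50 = 3.5100 psu.

38.01 psu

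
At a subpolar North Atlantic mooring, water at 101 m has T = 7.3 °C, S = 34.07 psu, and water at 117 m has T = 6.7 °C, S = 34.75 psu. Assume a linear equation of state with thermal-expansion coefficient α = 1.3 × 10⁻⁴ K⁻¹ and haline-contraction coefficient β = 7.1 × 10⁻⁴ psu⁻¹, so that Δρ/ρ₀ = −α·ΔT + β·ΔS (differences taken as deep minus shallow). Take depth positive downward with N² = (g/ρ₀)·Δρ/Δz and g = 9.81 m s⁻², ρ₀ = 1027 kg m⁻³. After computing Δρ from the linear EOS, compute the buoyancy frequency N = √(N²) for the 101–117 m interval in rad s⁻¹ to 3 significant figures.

0.0185 rad s⁻¹

ΔT = -0.6 K, ΔS = +0.68 psu (deep − shallow).
Δρ/ρ₀ = −αΔT + βΔS = 7.80 × 10⁻⁵ + 4.828 × 10⁻⁴ = 5.608 × 10⁻⁴, so Δρ ≈ 0.5759 kg m⁻³.
N² = (g/ρ₀)·Δρ/Δz = g·(Δρ/ρ₀)/Δz = 9.81 × 5.608 × 10⁻⁴ / 16 = 3.4384 × 10⁻⁴ s⁻².
N = √(3.4384 × 10⁻⁴) = 0.018543 rad s⁻¹ ≈ 0.0185 rad s⁻¹.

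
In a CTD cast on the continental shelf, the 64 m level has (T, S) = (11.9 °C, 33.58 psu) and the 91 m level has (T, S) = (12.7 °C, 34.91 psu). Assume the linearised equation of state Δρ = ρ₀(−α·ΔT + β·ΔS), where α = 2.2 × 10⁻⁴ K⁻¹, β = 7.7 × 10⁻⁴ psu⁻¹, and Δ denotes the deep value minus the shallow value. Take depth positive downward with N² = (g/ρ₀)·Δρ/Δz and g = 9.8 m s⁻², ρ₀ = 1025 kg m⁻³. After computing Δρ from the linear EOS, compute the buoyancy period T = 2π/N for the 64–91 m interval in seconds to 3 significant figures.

358 s

ΔT = +0.8 K, ΔS = +1.33 psu (deep − shallow).
Δρ/ρ₀ = −αΔT + βΔS = -1.76 × 10⁻⁴ + 1.0241 × 10⁻³ = 8.481 × 10⁻⁴, so Δρ ≈ 0.8693 kg m⁻³.
N² = (g/ρ₀)·Δρ/Δz = g·(Δρ/ρ₀)/Δz = 9.8 × 8.481 × 10⁻⁴ / 27 = 3.0783 × 10⁻⁴ s⁻².
N = √(3.0783 × 10⁻⁴) = 0.017545 rad s⁻¹ → T = 2π/N = 358.12 s ≈ 358 s.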